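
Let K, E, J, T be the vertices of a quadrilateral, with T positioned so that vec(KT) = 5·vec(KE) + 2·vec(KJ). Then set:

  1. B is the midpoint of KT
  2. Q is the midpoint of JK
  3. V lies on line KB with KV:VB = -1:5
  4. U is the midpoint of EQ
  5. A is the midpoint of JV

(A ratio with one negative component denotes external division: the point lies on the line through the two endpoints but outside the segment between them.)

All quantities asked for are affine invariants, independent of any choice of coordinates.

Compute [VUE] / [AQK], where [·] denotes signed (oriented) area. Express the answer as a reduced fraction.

[VUE]:[AQK] = 17/5

Work in coordinates with K = (0, 0), E = (1, 0), J = (0, 1), T = (5, 2).
1. B is the midpoint of KT ⇒ B = (5/2, 1)
2. Q is the midpoint of JK ⇒ Q = (0, 1/2)
3. V lies on line KB with KV:VB = -1:5 ⇒ V = (-5/8, -1/4)
4. U is the midpoint of EQ ⇒ U = (1/2, 1/4)
5. A is the midpoint of JV ⇒ A = (-5/16, 3/8)
2·[VUE] = -17/32, 2·[AQK] = -5/32
[VUE]:[AQK] = -17/32:-5/32 = 17/5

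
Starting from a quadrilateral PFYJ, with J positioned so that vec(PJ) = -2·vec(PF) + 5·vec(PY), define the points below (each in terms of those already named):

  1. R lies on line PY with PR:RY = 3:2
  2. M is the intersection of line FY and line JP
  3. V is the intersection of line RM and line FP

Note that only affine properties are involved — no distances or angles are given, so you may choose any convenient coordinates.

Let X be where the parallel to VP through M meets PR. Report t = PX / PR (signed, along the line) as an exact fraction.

Choose coordinates P = (0, 0), F = (1, 0), Y = (0, 1), J = (-2, 5).
1. R lies on line PY with PR:RY = 3:2 ⇒ R = (0, 3/5)
2. M is the intersection of line FY and line JP ⇒ M = (-2/3, 5/3)
3. V is the intersection of line RM and line FP ⇒ V = (3/8, 0)
through M parallel to VP: direction (-3/8, 0); meets PR at X = (0, 5/3)
X = P + t·(R−P) with t = 25/9

t = 25/9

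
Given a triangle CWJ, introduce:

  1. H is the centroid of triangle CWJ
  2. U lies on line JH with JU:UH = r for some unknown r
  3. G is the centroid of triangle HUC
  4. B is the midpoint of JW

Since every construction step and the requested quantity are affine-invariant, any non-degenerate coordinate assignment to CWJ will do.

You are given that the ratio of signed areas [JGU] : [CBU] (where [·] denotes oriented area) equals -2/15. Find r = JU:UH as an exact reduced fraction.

r = -3/5

Work in coordinates with C = (0, 0), W = (1, 0), J = (0, 1).
1. H is the centroid of triangle CWJ ⇒ H = (1/3, 1/3)
2. With JU:UH = r, write λ = r/(r+1) so U = J + λ·(H−J); U is affine-linear in λ
3. G is the centroid of triangle HUC ⇒ G is an affine combination of earlier points and hence also affine-linear in λ
4. B is the midpoint of JW ⇒ B = (1/2, 1/2)
Every point depending on U is an affine combination of U and λ-independent points, so each such coordinate is linear in λ; the λ² term in each signed area is a multiple of (H−J)×(H−J) = 0, so 2·[JGU] and 2·[CBU] are each linear in λ. Evaluating at λ=0 and λ=1:
  2·[JGU] = 1/9·λ,   2·[CBU] = -1/2·λ + 1/2
So [JGU]:[CBU] = (1/9·λ) / (-1/2·λ + 1/2). Setting this equal to -2/15:
  1/9·λ = -2/15·(-1/2·λ + 1/2)  ⇒  λ = -3/2
Then r = λ/(1−λ) = (-3/2)/(5/2) = -3/5. Check: with r = -3/5, U = (-1/2, 2) and [JGU]:[CBU] = -2/15 as required.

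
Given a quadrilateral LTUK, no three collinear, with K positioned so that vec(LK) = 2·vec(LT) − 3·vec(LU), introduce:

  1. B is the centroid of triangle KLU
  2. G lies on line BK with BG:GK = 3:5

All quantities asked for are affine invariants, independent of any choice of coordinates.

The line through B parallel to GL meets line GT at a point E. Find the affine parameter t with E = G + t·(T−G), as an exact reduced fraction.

Work in coordinates with L = (0, 0), T = (1, 0), U = (0, 1), K = (2, -3).
1. B is the centroid of triangle KLU ⇒ B = (2/3, -2/3)
2. G lies on line BK with BG:GK = 3:5 ⇒ G = (7/6, -37/24)
through B parallel to GL: direction (-7/6, 37/24); meets GT at E = (253/222, -31/24)
E = G + t·(T−G) with t = 6/37

t = 6/37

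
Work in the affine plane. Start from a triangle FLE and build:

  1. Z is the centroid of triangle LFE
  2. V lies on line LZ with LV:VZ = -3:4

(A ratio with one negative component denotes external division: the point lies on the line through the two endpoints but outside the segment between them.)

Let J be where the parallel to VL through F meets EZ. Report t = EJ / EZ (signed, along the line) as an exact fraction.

Choose coordinates F = (0, 0), L = (1, 0), E = (0, 1).
1. Z is the centroid of triangle LFE ⇒ Z = (1/3, 1/3)
2. V lies on line LZ with LV:VZ = -3:4 ⇒ V = (3, -1)
through F parallel to VL: direction (-2, 1); meets EZ at J = (2/3, -1/3)
J = E + t·(Z−E) with t = 2

t = 2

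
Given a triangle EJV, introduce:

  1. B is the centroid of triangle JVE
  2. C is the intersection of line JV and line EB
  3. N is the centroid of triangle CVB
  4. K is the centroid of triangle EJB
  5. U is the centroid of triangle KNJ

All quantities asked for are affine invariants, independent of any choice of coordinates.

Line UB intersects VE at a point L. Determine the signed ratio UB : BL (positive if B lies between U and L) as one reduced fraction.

Assign E = (0, 0), J = (1, 0), V = (0, 1) — the answer is frame-independent, so this choice is without loss of generality.
1. B is the centroid of triangle JVE ⇒ B = (1/3, 1/3)
2. C is the intersection of line JV and line EB ⇒ C = (1/2, 1/2)
3. N is the centroid of triangle CVB ⇒ N = (5/18, 11/18)
4. K is the centroid of triangle EJB ⇒ K = (4/9, 1/9)
5. U is the centroid of triangle KNJ ⇒ U = (31/54, 13/54)
line UB meets VE at L = (0, 6/13)
B = U + t·(L−U) with t = 13/31, so UB:BL = 13/31:18/31

UB:BL = 13/18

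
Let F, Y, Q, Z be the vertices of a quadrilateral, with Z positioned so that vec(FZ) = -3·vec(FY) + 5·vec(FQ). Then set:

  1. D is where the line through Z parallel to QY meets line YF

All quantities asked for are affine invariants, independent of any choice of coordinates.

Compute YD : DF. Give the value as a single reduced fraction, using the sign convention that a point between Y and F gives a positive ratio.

YD:DF = -1/2

Assign F = (0, 0), Y = (1, 0), Q = (0, 1), Z = (-3, 5) — the answer is frame-independent, so this choice is without loss of generality.
1. D is where the line through Z parallel to QY meets line YF ⇒ D = (2, 0)
D = Y + t·(F−Y) with t = -1, so YD:DF = t:(1−t) = -1:2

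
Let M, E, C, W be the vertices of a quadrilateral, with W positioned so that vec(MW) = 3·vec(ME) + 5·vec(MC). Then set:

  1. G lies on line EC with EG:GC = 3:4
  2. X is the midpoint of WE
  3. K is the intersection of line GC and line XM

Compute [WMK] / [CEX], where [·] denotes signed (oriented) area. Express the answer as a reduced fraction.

[WMK]:[CEX] = 10/63

Choose coordinates M = (0, 0), E = (1, 0), C = (0, 1), W = (3, 5).
1. G lies on line EC with EG:GC = 3:4 ⇒ G = (4/7, 3/7)
2. X is the midpoint of WE ⇒ X = (2, 5/2)
3. K is the intersection of line GC and line XM ⇒ K = (4/9, 5/9)
2·[WMK] = 5/9, 2·[CEX] = 7/2
[WMK]:[CEX] = 5/9:7/2 = 10/63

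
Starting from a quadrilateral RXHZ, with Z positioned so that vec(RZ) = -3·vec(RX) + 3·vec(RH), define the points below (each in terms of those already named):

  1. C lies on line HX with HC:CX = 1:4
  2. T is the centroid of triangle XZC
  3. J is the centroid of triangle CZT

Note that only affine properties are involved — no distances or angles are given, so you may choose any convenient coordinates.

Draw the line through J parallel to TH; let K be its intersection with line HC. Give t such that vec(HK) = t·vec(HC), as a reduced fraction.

t = -5/3

Work in coordinates with R = (0, 0), X = (1, 0), H = (0, 1), Z = (-3, 3).
1. C lies on line HX with HC:CX = 1:4 ⇒ C = (1/5, 4/5)
2. T is the centroid of triangle XZC ⇒ T = (-3/5, 19/15)
3. J is the centroid of triangle CZT ⇒ J = (-17/15, 76/45)
through J parallel to TH: direction (3/5, -4/15); meets HC at K = (-1/3, 4/3)
K = H + t·(C−H) with t = -5/3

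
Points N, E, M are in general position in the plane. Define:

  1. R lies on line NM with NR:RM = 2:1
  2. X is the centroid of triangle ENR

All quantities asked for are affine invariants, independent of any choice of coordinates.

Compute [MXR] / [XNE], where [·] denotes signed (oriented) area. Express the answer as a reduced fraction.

[MXR]:[XNE] = -1/2

Choose coordinates N = (0, 0), E = (1, 0), M = (0, 1).
1. R lies on line NM with NR:RM = 2:1 ⇒ R = (0, 2/3)
2. X is the centroid of triangle ENR ⇒ X = (1/3, 2/9)
2·[MXR] = -1/9, 2·[XNE] = 2/9
[MXR]:[XNE] = -1/9:2/9 = -1/2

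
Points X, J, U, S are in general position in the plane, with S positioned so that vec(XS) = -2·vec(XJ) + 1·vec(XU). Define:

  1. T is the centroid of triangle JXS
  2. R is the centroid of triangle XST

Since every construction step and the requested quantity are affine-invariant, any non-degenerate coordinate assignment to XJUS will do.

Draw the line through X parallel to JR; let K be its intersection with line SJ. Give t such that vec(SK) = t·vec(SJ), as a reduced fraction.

Set X = (0, 0), J = (1, 0), U = (0, 1), S = (-2, 1); any affine frame gives the same invariant.
1. T is the centroid of triangle JXS ⇒ T = (-1/3, 1/3)
2. R is the centroid of triangle XST ⇒ R = (-7/9, 4/9)
through X parallel to JR: direction (-16/9, 4/9); meets SJ at K = (4, -1)
K = S + t·(J−S) with t = 2

t = 2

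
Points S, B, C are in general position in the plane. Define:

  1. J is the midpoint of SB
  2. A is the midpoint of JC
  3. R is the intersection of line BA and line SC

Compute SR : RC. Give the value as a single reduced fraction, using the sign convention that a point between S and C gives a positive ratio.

SR:RC = 2

Assign S = (0, 0), B = (1, 0), C = (0, 1) — the answer is frame-independent, so this choice is without loss of generality.
1. J is the midpoint of SB ⇒ J = (1/2, 0)
2. A is the midpoint of JC ⇒ A = (1/4, 1/2)
3. R is the intersection of line BA and line SC ⇒ R = (0, 2/3)
R = S + t·(C−S) with t = 2/3, so SR:RC = t:(1−t) = 2/3:1/3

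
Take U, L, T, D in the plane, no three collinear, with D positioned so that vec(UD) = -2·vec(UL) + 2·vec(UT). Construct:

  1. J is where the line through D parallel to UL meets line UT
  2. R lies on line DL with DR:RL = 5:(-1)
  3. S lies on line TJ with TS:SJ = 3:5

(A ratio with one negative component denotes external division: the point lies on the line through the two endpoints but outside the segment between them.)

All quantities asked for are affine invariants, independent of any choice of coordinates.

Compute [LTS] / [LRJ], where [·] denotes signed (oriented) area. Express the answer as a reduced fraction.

Set U = (0, 0), L = (1, 0), T = (0, 1), D = (-2, 2); any affine frame gives the same invariant.
1. J is where the line through D parallel to UL meets line UT ⇒ J = (0, 2)
2. R lies on line DL with DR:RL = 5:(-1) ⇒ R = (7/4, -1/2)
3. S lies on line TJ with TS:SJ = 3:5 ⇒ S = (0, 11/8)
2·[LTS] = -3/8, 2·[LRJ] = 1
[LTS]:[LRJ] = -3/8:1 = -3/8

[LTS]:[LRJ] = -3/8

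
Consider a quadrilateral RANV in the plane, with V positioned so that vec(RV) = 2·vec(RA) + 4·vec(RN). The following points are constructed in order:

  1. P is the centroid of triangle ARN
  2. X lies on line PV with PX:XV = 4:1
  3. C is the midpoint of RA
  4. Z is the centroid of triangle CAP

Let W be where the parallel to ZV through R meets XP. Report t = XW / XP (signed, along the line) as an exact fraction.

t = 7/4

Set R = (0, 0), A = (1, 0), N = (0, 1), V = (2, 4); any affine frame gives the same invariant.
1. P is the centroid of triangle ARN ⇒ P = (1/3, 1/3)
2. X lies on line PV with PX:XV = 4:1 ⇒ X = (5/3, 49/15)
3. C is the midpoint of RA ⇒ C = (1/2, 0)
4. Z is the centroid of triangle CAP ⇒ Z = (11/18, 1/9)
through R parallel to ZV: direction (25/18, 35/9); meets XP at W = (-2/3, -28/15)
W = X + t·(P−X) with t = 7/4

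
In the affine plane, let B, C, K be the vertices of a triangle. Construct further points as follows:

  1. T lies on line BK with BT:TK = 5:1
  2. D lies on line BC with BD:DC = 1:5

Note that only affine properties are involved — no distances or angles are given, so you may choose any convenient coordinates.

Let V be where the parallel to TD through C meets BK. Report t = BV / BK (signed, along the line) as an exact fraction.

t = 5

Work in coordinates with B = (0, 0), C = (1, 0), K = (0, 1).
1. T lies on line BK with BT:TK = 5:1 ⇒ T = (0, 5/6)
2. D lies on line BC with BD:DC = 1:5 ⇒ D = (1/6, 0)
through C parallel to TD: direction (1/6, -5/6); meets BK at V = (0, 5)
V = B + t·(K−B) with t = 5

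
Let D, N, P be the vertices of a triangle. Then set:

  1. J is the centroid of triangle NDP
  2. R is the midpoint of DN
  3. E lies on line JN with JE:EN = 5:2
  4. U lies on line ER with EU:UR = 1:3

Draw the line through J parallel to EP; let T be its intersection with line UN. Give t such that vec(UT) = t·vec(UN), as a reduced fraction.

t = -25/31

Work in coordinates with D = (0, 0), N = (1, 0), P = (0, 1).
1. J is the centroid of triangle NDP ⇒ J = (1/3, 1/3)
2. R is the midpoint of DN ⇒ R = (1/2, 0)
3. E lies on line JN with JE:EN = 5:2 ⇒ E = (17/21, 2/21)
4. U lies on line ER with EU:UR = 1:3 ⇒ U = (41/56, 1/14)
through J parallel to EP: direction (-17/21, 19/21); meets UN at T = (16/31, 4/31)
T = U + t·(N−U) with t = -25/31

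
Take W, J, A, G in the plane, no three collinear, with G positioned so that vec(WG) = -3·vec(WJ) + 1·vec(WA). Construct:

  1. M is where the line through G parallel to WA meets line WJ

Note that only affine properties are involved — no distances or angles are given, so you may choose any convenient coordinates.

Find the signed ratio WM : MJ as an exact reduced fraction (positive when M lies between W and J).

Work in coordinates with W = (0, 0), J = (1, 0), A = (0, 1), G = (-3, 1).
1. M is where the line through G parallel to WA meets line WJ ⇒ M = (-3, 0)
M = W + t·(J−W) with t = -3, so WM:MJ = t:(1−t) = -3:4

WM:MJ = -3/4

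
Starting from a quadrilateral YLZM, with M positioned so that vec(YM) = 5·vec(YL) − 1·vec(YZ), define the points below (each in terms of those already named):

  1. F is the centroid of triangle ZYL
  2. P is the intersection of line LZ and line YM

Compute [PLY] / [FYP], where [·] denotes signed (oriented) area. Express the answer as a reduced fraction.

Set Y = (0, 0), L = (1, 0), Z = (0, 1), M = (5, -1); any affine frame gives the same invariant.
1. F is the centroid of triangle ZYL ⇒ F = (1/3, 1/3)
2. P is the intersection of line LZ and line YM ⇒ P = (5/4, -1/4)
2·[PLY] = 1/4, 2·[FYP] = 1/2
[PLY]:[FYP] = 1/4:1/2 = 1/2

[PLY]:[FYP] = 1/2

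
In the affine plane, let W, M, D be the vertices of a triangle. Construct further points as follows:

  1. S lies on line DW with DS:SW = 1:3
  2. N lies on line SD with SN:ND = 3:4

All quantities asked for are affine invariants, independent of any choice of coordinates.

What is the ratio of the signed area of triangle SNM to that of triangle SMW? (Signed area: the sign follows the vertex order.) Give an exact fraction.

[SNM]:[SMW] = 1/7

Work in coordinates with W = (0, 0), M = (1, 0), D = (0, 1).
1. S lies on line DW with DS:SW = 1:3 ⇒ S = (0, 3/4)
2. N lies on line SD with SN:ND = 3:4 ⇒ N = (0, 6/7)
2·[SNM] = -3/28, 2·[SMW] = -3/4
[SNM]:[SMW] = -3/28:-3/4 = 1/7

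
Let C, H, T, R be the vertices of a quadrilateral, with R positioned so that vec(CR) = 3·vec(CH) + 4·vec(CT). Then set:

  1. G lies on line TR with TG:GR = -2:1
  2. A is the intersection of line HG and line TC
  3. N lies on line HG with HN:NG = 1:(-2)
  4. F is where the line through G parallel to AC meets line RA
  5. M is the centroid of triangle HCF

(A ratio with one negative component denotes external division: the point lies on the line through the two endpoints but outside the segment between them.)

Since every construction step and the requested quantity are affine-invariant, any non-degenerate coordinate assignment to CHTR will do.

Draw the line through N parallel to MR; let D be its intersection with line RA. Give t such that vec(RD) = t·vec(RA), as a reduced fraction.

t = 19/15

Work in coordinates with C = (0, 0), H = (1, 0), T = (0, 1), R = (3, 4).
1. G lies on line TR with TG:GR = -2:1 ⇒ G = (6, 7)
2. A is the intersection of line HG and line TC ⇒ A = (0, -7/5)
3. N lies on line HG with HN:NG = 1:(-2) ⇒ N = (-4, -7)
4. F is where the line through G parallel to AC meets line RA ⇒ F = (6, 47/5)
5. M is the centroid of triangle HCF ⇒ M = (7/3, 47/15)
through N parallel to MR: direction (2/3, 13/15); meets RA at D = (-4/5, -71/25)
D = R + t·(A−R) with t = 19/15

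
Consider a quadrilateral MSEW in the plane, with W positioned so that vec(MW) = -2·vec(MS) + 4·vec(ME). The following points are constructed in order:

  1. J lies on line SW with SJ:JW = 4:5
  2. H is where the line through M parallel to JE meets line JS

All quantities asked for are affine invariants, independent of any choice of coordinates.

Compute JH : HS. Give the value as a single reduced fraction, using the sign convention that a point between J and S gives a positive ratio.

JH:HS = -3/7

Assign M = (0, 0), S = (1, 0), E = (0, 1), W = (-2, 4) — the answer is frame-independent, so this choice is without loss of generality.
1. J lies on line SW with SJ:JW = 4:5 ⇒ J = (-1/3, 16/9)
2. H is where the line through M parallel to JE meets line JS ⇒ H = (-4/3, 28/9)
H = J + t·(S−J) with t = -3/4, so JH:HS = t:(1−t) = -3/4:7/4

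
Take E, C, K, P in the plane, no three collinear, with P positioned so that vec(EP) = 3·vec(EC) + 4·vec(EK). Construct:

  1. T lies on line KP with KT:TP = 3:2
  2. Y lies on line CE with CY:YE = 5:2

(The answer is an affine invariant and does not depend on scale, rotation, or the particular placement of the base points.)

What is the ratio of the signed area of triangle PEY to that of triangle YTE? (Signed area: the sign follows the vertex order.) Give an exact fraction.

[PEY]:[YTE] = 10/7

Assign E = (0, 0), C = (1, 0), K = (0, 1), P = (3, 4) — the answer is frame-independent, so this choice is without loss of generality.
1. T lies on line KP with KT:TP = 3:2 ⇒ T = (9/5, 14/5)
2. Y lies on line CE with CY:YE = 5:2 ⇒ Y = (2/7, 0)
2·[PEY] = 8/7, 2·[YTE] = 4/5
[PEY]:[YTE] = 8/7:4/5 = 10/7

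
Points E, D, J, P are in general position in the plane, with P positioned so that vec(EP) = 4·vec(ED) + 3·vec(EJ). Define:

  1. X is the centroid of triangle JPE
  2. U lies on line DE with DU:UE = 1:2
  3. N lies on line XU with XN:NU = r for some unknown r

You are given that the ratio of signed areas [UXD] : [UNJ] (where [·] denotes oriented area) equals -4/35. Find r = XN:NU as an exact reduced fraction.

Set E = (0, 0), D = (1, 0), J = (0, 1), P = (4, 3); any affine frame gives the same invariant.
1. X is the centroid of triangle JPE ⇒ X = (4/3, 4/3)
2. U lies on line DE with DU:UE = 1:2 ⇒ U = (2/3, 0)
3. With XN:NU = r, write λ = r/(r+1) so N = X + λ·(U−X); N is affine-linear in λ
Every point depending on N is an affine combination of N and λ-independent points, so each such coordinate is linear in λ; the λ² term in each signed area is a multiple of (U−X)×(U−X) = 0, so 2·[UXD] and 2·[UNJ] are each linear in λ. Evaluating at λ=0 and λ=1:
  2·[UXD] = -4/9,   2·[UNJ] = -14/9·λ + 14/9
So [UXD]:[UNJ] = (-4/9) / (-14/9·λ + 14/9). Setting this equal to -4/35:
  -4/9 = -4/35·(-14/9·λ + 14/9)  ⇒  λ = -3/2
Then r = λ/(1−λ) = (-3/2)/(5/2) = -3/5. Check: with r = -3/5, N = (7/3, 10/3) and [UXD]:[UNJ] = -4/35 as required.

r = -3/5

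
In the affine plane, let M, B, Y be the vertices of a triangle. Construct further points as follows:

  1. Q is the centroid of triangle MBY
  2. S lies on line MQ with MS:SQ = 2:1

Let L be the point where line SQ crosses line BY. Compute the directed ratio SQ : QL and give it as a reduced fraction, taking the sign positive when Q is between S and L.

SQ:QL = 2/3

Set M = (0, 0), B = (1, 0), Y = (0, 1); any affine frame gives the same invariant.
1. Q is the centroid of triangle MBY ⇒ Q = (1/3, 1/3)
2. S lies on line MQ with MS:SQ = 2:1 ⇒ S = (2/9, 2/9)
line SQ meets BY at L = (1/2, 1/2)
Q = S + t·(L−S) with t = 2/5, so SQ:QL = 2/5:3/5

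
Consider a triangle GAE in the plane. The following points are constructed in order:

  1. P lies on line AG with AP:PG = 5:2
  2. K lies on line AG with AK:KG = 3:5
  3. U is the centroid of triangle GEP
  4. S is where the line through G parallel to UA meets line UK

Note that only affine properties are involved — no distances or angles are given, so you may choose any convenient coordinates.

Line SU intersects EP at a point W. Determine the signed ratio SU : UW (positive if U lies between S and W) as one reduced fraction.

SU:UW = -73/6

Set G = (0, 0), A = (1, 0), E = (0, 1); any affine frame gives the same invariant.
1. P lies on line AG with AP:PG = 5:2 ⇒ P = (2/7, 0)
2. K lies on line AG with AK:KG = 3:5 ⇒ K = (5/8, 0)
3. U is the centroid of triangle GEP ⇒ U = (2/21, 1/3)
4. S is where the line through G parallel to UA meets line UK ⇒ S = (95/63, -5/9)
line SU meets EP at W = (108/511, 19/73)
U = S + t·(W−S) with t = 73/67, so SU:UW = 73/67:-6/67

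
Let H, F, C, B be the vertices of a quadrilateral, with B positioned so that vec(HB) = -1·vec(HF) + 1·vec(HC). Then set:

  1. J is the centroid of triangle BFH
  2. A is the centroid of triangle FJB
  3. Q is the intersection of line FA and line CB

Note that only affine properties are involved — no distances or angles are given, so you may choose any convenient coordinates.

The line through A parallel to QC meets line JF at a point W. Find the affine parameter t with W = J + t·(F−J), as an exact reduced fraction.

t = -1/3

Assign H = (0, 0), F = (1, 0), C = (0, 1), B = (-1, 1) — the answer is frame-independent, so this choice is without loss of generality.
1. J is the centroid of triangle BFH ⇒ J = (0, 1/3)
2. A is the centroid of triangle FJB ⇒ A = (0, 4/9)
3. Q is the intersection of line FA and line CB ⇒ Q = (-5/4, 1)
through A parallel to QC: direction (5/4, 0); meets JF at W = (-1/3, 4/9)
W = J + t·(F−J) with t = -1/3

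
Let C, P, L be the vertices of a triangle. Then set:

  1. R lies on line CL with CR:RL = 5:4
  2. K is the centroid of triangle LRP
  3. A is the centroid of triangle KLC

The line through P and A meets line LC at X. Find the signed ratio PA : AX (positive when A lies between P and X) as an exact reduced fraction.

Choose coordinates C = (0, 0), P = (1, 0), L = (0, 1).
1. R lies on line CL with CR:RL = 5:4 ⇒ R = (0, 5/9)
2. K is the centroid of triangle LRP ⇒ K = (1/3, 14/27)
3. A is the centroid of triangle KLC ⇒ A = (1/9, 41/81)
line PA meets LC at X = (0, 41/72)
A = P + t·(X−P) with t = 8/9, so PA:AX = 8/9:1/9

PA:AX = 8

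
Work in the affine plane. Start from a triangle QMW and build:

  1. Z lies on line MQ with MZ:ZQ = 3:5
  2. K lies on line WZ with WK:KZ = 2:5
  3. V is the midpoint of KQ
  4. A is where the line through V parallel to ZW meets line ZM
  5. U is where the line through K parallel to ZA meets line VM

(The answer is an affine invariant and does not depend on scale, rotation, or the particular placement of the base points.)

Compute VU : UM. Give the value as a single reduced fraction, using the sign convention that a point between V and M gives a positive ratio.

VU:UM = -1/2

Work in coordinates with Q = (0, 0), M = (1, 0), W = (0, 1).
1. Z lies on line MQ with MZ:ZQ = 3:5 ⇒ Z = (5/8, 0)
2. K lies on line WZ with WK:KZ = 2:5 ⇒ K = (5/28, 5/7)
3. V is the midpoint of KQ ⇒ V = (5/56, 5/14)
4. A is where the line through V parallel to ZW meets line ZM ⇒ A = (5/16, 0)
5. U is where the line through K parallel to ZA meets line VM ⇒ U = (-23/28, 5/7)
U = V + t·(M−V) with t = -1, so VU:UM = t:(1−t) = -1:2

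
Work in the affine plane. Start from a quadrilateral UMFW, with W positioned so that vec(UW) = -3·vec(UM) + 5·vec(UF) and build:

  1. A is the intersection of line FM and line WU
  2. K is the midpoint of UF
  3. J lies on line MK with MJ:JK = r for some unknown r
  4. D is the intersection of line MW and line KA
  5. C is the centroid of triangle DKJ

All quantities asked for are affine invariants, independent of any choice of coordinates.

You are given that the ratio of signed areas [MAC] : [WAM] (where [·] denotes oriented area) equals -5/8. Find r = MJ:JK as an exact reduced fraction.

Choose coordinates U = (0, 0), M = (1, 0), F = (0, 1), W = (-3, 5).
1. A is the intersection of line FM and line WU ⇒ A = (-3/2, 5/2)
2. K is the midpoint of UF ⇒ K = (0, 1/2)
3. With MJ:JK = r, write λ = r/(r+1) so J = M + λ·(K−M); J is affine-linear in λ
4. D is the intersection of line MW and line KA ⇒ D = (-9, 25/2)
5. C is the centroid of triangle DKJ ⇒ C is an affine combination of earlier points and hence also affine-linear in λ
Every point depending on J is an affine combination of J and λ-independent points, so each such coordinate is linear in λ; the λ² term in each signed area is a multiple of (K−M)×(K−M) = 0, so 2·[MAC] and 2·[WAM] are each linear in λ. Evaluating at λ=0 and λ=1:
  2·[MAC] = 5/12·λ − 5/3,   2·[WAM] = 5/2
So [MAC]:[WAM] = (5/12·λ − 5/3) / (5/2). Setting this equal to -5/8:
  5/12·λ − 5/3 = -5/8·(5/2)  ⇒  λ = 1/4
Then r = λ/(1−λ) = (1/4)/(3/4) = 1/3. Check: with r = 1/3, J = (3/4, 1/8) and [MAC]:[WAM] = -5/8 as required.

r = 1/3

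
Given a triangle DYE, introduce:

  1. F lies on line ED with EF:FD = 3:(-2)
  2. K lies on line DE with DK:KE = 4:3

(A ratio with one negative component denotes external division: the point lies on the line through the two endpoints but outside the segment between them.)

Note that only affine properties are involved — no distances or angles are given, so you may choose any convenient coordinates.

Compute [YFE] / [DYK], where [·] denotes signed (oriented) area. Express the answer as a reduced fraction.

[YFE]:[DYK] = -21/4

Work in coordinates with D = (0, 0), Y = (1, 0), E = (0, 1).
1. F lies on line ED with EF:FD = 3:(-2) ⇒ F = (0, -2)
2. K lies on line DE with DK:KE = 4:3 ⇒ K = (0, 4/7)
2·[YFE] = -3, 2·[DYK] = 4/7
[YFE]:[DYK] = -3:4/7 = -21/4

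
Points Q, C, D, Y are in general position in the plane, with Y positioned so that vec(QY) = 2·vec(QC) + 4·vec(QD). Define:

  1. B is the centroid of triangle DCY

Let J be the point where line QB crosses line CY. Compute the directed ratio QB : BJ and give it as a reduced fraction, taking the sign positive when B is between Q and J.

Choose coordinates Q = (0, 0), C = (1, 0), D = (0, 1), Y = (2, 4).
1. B is the centroid of triangle DCY ⇒ B = (1, 5/3)
line QB meets CY at J = (12/7, 20/7)
B = Q + t·(J−Q) with t = 7/12, so QB:BJ = 7/12:5/12

QB:BJ = 7/5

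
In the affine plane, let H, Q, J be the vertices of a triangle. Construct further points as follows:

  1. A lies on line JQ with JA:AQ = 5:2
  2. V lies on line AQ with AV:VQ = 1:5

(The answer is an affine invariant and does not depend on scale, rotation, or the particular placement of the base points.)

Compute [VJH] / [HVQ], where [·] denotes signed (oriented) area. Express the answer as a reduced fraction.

Assign H = (0, 0), Q = (1, 0), J = (0, 1) — the answer is frame-independent, so this choice is without loss of generality.
1. A lies on line JQ with JA:AQ = 5:2 ⇒ A = (5/7, 2/7)
2. V lies on line AQ with AV:VQ = 1:5 ⇒ V = (16/21, 5/21)
2·[VJH] = 16/21, 2·[HVQ] = -5/21
[VJH]:[HVQ] = 16/21:-5/21 = -16/5

[VJH]:[HVQ] = -16/5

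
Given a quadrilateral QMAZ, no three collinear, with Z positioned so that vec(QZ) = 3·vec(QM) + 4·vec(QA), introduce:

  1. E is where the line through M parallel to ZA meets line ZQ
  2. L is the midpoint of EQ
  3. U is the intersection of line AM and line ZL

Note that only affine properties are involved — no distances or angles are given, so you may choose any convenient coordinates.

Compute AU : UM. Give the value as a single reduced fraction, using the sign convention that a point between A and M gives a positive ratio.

Set Q = (0, 0), M = (1, 0), A = (0, 1), Z = (3, 4); any affine frame gives the same invariant.
1. E is where the line through M parallel to ZA meets line ZQ ⇒ E = (-3, -4)
2. L is the midpoint of EQ ⇒ L = (-3/2, -2)
3. U is the intersection of line AM and line ZL ⇒ U = (3/7, 4/7)
U = A + t·(M−A) with t = 3/7, so AU:UM = t:(1−t) = 3/7:4/7

AU:UM = 3/4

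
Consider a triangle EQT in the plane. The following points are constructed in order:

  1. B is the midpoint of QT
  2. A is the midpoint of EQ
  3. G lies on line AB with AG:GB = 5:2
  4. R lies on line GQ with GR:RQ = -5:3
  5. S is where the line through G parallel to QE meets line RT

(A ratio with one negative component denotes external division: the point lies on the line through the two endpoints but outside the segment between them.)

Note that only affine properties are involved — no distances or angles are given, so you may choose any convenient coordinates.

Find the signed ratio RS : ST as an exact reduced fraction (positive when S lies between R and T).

RS:ST = 25/18

Set E = (0, 0), Q = (1, 0), T = (0, 1); any affine frame gives the same invariant.
1. B is the midpoint of QT ⇒ B = (1/2, 1/2)
2. A is the midpoint of EQ ⇒ A = (1/2, 0)
3. G lies on line AB with AG:GB = 5:2 ⇒ G = (1/2, 5/14)
4. R lies on line GQ with GR:RQ = -5:3 ⇒ R = (7/4, -15/28)
5. S is where the line through G parallel to QE meets line RT ⇒ S = (63/86, 5/14)
S = R + t·(T−R) with t = 25/43, so RS:ST = t:(1−t) = 25/43:18/43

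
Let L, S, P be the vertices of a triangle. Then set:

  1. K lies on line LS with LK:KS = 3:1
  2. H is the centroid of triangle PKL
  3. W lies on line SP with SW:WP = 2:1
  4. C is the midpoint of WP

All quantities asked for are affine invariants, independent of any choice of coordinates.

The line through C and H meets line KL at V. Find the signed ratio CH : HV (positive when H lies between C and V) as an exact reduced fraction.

Assign L = (0, 0), S = (1, 0), P = (0, 1) — the answer is frame-independent, so this choice is without loss of generality.
1. K lies on line LS with LK:KS = 3:1 ⇒ K = (3/4, 0)
2. H is the centroid of triangle PKL ⇒ H = (1/4, 1/3)
3. W lies on line SP with SW:WP = 2:1 ⇒ W = (1/3, 2/3)
4. C is the midpoint of WP ⇒ C = (1/6, 5/6)
line CH meets KL at V = (11/36, 0)
H = C + t·(V−C) with t = 3/5, so CH:HV = 3/5:2/5

CH:HV = 3/2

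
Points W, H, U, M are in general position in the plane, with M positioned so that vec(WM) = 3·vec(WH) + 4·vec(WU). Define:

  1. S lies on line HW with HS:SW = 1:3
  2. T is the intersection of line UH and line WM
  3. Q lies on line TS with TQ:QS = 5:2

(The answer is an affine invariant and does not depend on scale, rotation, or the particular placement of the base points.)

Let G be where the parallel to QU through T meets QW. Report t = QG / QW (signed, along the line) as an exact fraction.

Work in coordinates with W = (0, 0), H = (1, 0), U = (0, 1), M = (3, 4).
1. S lies on line HW with HS:SW = 1:3 ⇒ S = (3/4, 0)
2. T is the intersection of line UH and line WM ⇒ T = (3/7, 4/7)
3. Q lies on line TS with TQ:QS = 5:2 ⇒ Q = (129/196, 8/49)
through T parallel to QU: direction (-129/196, 41/49); meets QW at G = (36/49, 384/2107)
G = Q + t·(W−Q) with t = -5/43

t = -5/43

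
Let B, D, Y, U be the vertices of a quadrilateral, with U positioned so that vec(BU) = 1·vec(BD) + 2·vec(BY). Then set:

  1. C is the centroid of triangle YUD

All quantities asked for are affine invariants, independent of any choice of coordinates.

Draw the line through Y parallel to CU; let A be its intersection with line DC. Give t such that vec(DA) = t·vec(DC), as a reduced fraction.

Work in coordinates with B = (0, 0), D = (1, 0), Y = (0, 1), U = (1, 2).
1. C is the centroid of triangle YUD ⇒ C = (2/3, 1)
through Y parallel to CU: direction (1/3, 1); meets DC at A = (1/3, 2)
A = D + t·(C−D) with t = 2

t = 2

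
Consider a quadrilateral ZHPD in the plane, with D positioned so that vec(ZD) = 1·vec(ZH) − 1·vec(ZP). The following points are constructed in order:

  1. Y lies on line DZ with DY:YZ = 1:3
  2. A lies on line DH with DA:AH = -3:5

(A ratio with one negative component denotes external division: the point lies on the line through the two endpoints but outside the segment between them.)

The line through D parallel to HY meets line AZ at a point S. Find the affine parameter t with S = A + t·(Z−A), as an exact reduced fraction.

Work in coordinates with Z = (0, 0), H = (1, 0), P = (0, 1), D = (1, -1).
1. Y lies on line DZ with DY:YZ = 1:3 ⇒ Y = (3/4, -3/4)
2. A lies on line DH with DA:AH = -3:5 ⇒ A = (1, -5/2)
through D parallel to HY: direction (-1/4, -3/4); meets AZ at S = (8/11, -20/11)
S = A + t·(Z−A) with t = 3/11

t = 3/11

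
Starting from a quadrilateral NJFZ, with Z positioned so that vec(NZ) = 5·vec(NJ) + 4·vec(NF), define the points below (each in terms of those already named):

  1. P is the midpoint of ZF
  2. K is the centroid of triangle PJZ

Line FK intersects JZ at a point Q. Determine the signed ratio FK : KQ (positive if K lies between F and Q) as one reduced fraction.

Set N = (0, 0), J = (1, 0), F = (0, 1), Z = (5, 4); any affine frame gives the same invariant.
1. P is the midpoint of ZF ⇒ P = (5/2, 5/2)
2. K is the centroid of triangle PJZ ⇒ K = (17/6, 13/6)
line FK meets JZ at Q = (17/5, 12/5)
K = F + t·(Q−F) with t = 5/6, so FK:KQ = 5/6:1/6

FK:KQ = 5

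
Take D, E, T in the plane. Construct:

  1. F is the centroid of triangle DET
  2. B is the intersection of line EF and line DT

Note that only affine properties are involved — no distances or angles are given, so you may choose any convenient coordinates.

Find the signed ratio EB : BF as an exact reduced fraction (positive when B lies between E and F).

Set D = (0, 0), E = (1, 0), T = (0, 1); any affine frame gives the same invariant.
1. F is the centroid of triangle DET ⇒ F = (1/3, 1/3)
2. B is the intersection of line EF and line DT ⇒ B = (0, 1/2)
B = E + t·(F−E) with t = 3/2, so EB:BF = t:(1−t) = 3/2:-1/2

EB:BF = -3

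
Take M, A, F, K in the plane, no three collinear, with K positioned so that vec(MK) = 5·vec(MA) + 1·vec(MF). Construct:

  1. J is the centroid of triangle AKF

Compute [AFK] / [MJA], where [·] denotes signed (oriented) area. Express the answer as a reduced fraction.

Choose coordinates M = (0, 0), A = (1, 0), F = (0, 1), K = (5, 1).
1. J is the centroid of triangle AKF ⇒ J = (2, 2/3)
2·[AFK] = -5, 2·[MJA] = -2/3
[AFK]:[MJA] = -5:-2/3 = 15/2

[AFK]:[MJA] = 15/2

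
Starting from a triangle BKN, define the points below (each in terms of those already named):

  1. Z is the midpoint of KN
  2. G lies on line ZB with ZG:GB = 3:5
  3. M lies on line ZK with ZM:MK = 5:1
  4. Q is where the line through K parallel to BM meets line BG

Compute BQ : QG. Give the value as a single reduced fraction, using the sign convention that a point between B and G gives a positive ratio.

Choose coordinates B = (0, 0), K = (1, 0), N = (0, 1).
1. Z is the midpoint of KN ⇒ Z = (1/2, 1/2)
2. G lies on line ZB with ZG:GB = 3:5 ⇒ G = (5/16, 5/16)
3. M lies on line ZK with ZM:MK = 5:1 ⇒ M = (11/12, 1/12)
4. Q is where the line through K parallel to BM meets line BG ⇒ Q = (-1/10, -1/10)
Q = B + t·(G−B) with t = -8/25, so BQ:QG = t:(1−t) = -8/25:33/25

BQ:QG = -8/33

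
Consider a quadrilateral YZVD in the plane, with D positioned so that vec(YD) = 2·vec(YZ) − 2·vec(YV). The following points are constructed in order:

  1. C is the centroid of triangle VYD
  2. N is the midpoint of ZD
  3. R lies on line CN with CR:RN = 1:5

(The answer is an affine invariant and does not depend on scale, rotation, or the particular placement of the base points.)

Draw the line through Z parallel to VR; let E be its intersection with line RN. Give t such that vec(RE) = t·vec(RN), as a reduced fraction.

t = 23/20

Set Y = (0, 0), Z = (1, 0), V = (0, 1), D = (2, -2); any affine frame gives the same invariant.
1. C is the centroid of triangle VYD ⇒ C = (2/3, -1/3)
2. N is the midpoint of ZD ⇒ N = (3/2, -1)
3. R lies on line CN with CR:RN = 1:5 ⇒ R = (29/36, -4/9)
through Z parallel to VR: direction (29/36, -13/9); meets RN at E = (77/48, -13/12)
E = R + t·(N−R) with t = 23/20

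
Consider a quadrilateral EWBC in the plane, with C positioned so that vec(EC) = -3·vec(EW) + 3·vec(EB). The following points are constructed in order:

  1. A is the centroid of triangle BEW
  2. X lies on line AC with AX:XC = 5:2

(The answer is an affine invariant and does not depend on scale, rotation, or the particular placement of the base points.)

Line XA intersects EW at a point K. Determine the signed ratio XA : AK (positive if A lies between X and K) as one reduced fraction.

XA:AK = 40/7

Work in coordinates with E = (0, 0), W = (1, 0), B = (0, 1), C = (-3, 3).
1. A is the centroid of triangle BEW ⇒ A = (1/3, 1/3)
2. X lies on line AC with AX:XC = 5:2 ⇒ X = (-43/21, 47/21)
line XA meets EW at K = (3/4, 0)
A = X + t·(K−X) with t = 40/47, so XA:AK = 40/47:7/47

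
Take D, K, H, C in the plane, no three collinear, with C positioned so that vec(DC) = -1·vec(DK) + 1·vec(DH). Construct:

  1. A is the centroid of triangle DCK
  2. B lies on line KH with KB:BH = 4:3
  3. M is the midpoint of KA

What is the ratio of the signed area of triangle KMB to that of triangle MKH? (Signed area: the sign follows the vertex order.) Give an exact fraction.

Set D = (0, 0), K = (1, 0), H = (0, 1), C = (-1, 1); any affine frame gives the same invariant.
1. A is the centroid of triangle DCK ⇒ A = (0, 1/3)
2. B lies on line KH with KB:BH = 4:3 ⇒ B = (3/7, 4/7)
3. M is the midpoint of KA ⇒ M = (1/2, 1/6)
2·[KMB] = -4/21, 2·[MKH] = 1/3
[KMB]:[MKH] = -4/21:1/3 = -4/7

[KMB]:[MKH] = -4/7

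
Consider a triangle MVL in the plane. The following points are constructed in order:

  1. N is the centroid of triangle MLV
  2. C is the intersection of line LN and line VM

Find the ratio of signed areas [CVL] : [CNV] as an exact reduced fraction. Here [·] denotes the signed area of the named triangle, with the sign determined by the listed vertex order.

[CVL]:[CNV] = -3

Set M = (0, 0), V = (1, 0), L = (0, 1); any affine frame gives the same invariant.
1. N is the centroid of triangle MLV ⇒ N = (1/3, 1/3)
2. C is the intersection of line LN and line VM ⇒ C = (1/2, 0)
2·[CVL] = 1/2, 2·[CNV] = -1/6
[CVL]:[CNV] = 1/2:-1/6 = -3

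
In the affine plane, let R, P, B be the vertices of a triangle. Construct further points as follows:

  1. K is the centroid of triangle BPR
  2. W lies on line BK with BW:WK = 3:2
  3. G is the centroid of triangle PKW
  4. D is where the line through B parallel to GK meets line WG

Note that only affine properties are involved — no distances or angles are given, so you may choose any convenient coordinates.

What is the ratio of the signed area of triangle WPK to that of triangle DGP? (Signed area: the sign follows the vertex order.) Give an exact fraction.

Assign R = (0, 0), P = (1, 0), B = (0, 1) — the answer is frame-independent, so this choice is without loss of generality.
1. K is the centroid of triangle BPR ⇒ K = (1/3, 1/3)
2. W lies on line BK with BW:WK = 3:2 ⇒ W = (1/5, 3/5)
3. G is the centroid of triangle PKW ⇒ G = (23/45, 14/45)
4. D is where the line through B parallel to GK meets line WG ⇒ D = (-4/15, 31/30)
2·[WPK] = -2/15, 2·[DGP] = 1/9
[WPK]:[DGP] = -2/15:1/9 = -6/5

[WPK]:[DGP] = -6/5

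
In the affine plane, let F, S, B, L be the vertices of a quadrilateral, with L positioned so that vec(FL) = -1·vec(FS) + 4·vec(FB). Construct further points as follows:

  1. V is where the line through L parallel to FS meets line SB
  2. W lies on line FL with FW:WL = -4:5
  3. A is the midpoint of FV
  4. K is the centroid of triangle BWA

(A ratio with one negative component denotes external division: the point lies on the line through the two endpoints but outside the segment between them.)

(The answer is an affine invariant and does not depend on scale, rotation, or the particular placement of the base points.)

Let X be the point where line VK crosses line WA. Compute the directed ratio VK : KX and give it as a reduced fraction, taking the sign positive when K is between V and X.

VK:KX = -139/43

Work in coordinates with F = (0, 0), S = (1, 0), B = (0, 1), L = (-1, 4).
1. V is where the line through L parallel to FS meets line SB ⇒ V = (-3, 4)
2. W lies on line FL with FW:WL = -4:5 ⇒ W = (4, -16)
3. A is the midpoint of FV ⇒ A = (-3/2, 2)
4. K is the centroid of triangle BWA ⇒ K = (5/6, -13/3)
line VK meets WA at X = (-49/139, -244/139)
K = V + t·(X−V) with t = 139/96, so VK:KX = 139/96:-43/96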